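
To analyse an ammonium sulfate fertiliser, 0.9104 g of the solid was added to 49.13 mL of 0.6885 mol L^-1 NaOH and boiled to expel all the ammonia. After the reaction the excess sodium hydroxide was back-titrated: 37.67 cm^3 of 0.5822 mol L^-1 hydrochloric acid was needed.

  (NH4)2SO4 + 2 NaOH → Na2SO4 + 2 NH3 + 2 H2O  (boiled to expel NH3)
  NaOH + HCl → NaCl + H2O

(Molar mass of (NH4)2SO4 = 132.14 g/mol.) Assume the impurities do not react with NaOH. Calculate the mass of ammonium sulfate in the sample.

n(NaOH) added = 0.04913 × 0.6885 = 0.03383 mol
n(HCl) used in back-titration = 0.03767 × 0.5822 = 0.02193 mol
n(NaOH) left over = 0.02193 mol (1:1 ratio)
n(NaOH) consumed by analyte = 0.03383 − 0.02193 = 0.01189 mol
From the 1:2 ratio, n((NH4)2SO4) = 1/2 × 0.01189 = 5.947 × 10^-3 mol
mass of (NH4)2SO4 = 5.947 × 10^-3 × 132.14 = 0.7859 g

0.7859 g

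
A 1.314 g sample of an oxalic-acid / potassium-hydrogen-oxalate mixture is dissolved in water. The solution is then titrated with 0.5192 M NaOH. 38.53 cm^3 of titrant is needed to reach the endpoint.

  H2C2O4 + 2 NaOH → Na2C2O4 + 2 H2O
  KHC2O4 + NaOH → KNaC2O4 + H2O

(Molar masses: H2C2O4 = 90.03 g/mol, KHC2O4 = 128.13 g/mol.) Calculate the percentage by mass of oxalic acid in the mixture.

51.49 %

n(NaOH) = 0.03853 × 0.5192 = 0.02000 mol
Let x = n(H2C2O4), y = n(KHC2O4).
Titrant: 2x + 1y = 0.02000;  mass: 90.03x + 128.13y = 1.314
Solving, x = 7.515 × 10^-3 mol, y = 4.975 × 10^-3 mol
mass of H2C2O4 = 7.515 × 10^-3 × 90.03 = 0.6766 g
% H2C2O4 = 0.6766 / 1.314 × 100 = 51.49 %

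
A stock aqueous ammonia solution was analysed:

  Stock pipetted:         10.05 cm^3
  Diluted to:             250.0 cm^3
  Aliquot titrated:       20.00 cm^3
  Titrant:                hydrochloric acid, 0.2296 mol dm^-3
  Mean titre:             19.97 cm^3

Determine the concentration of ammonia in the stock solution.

5.703 mol/L

NH3 + HCl → NH4Cl
n(HCl) = 0.01997 × 0.2296 = 4.585 × 10^-3 mol
n(NH3) in the aliquot = 4.585 × 10^-3 mol (1:1 ratio)
[NH3]_dilute = 4.585 × 10^-3 / 0.02000 = 0.2293 mol/L
Dilution factor = 250.0 / 10.05 = 24.88
[NH3]_stock = 0.2293 × 24.88 = 5.703 mol/L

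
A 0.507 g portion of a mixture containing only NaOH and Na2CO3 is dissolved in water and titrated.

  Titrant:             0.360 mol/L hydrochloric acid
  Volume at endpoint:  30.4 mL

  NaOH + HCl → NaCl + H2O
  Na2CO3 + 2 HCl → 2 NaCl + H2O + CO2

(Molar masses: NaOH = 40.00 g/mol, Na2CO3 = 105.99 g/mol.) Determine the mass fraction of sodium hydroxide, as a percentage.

44.3 %

n(HCl) = 0.0304 × 0.360 = 0.0109 mol
Let x = n(NaOH), y = n(Na2CO3).
Titrant: 1x + 2y = 0.0109;  mass: 40.00x + 105.99y = 0.507
Solving, x = 5.62 × 10^-3 mol, y = 2.66 × 10^-3 mol
mass of NaOH = 5.62 × 10^-3 × 40.00 = 0.225 g
% NaOH = 0.225 / 0.507 × 100 = 44.3 %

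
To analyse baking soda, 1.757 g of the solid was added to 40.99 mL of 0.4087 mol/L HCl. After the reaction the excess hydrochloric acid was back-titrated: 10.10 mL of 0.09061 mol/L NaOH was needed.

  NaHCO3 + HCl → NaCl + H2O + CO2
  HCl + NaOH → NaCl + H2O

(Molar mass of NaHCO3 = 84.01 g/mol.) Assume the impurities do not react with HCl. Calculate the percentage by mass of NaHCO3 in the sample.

n(HCl) added = 0.04099 × 0.4087 = 0.01675 mol
n(NaOH) used in back-titration = 0.01010 × 0.09061 = 9.152 × 10^-4 mol
n(HCl) left over = 9.152 × 10^-4 mol (1:1 ratio)
n(HCl) consumed by analyte = 0.01675 − 9.152 × 10^-4 = 0.01584 mol
n(NaHCO3) = 0.01584 mol (1:1 ratio)
mass of NaHCO3 = 0.01584 × 84.01 = 1.331 g
% NaHCO3 = 1.331 / 1.757 × 100 = 75.73 %

75.73 %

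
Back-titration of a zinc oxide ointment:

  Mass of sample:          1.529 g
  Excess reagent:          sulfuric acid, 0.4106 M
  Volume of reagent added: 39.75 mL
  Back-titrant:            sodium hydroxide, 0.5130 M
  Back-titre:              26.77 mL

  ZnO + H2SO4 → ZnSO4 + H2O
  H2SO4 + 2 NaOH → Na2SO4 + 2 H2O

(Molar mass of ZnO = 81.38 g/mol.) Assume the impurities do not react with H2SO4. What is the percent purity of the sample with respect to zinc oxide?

50.32 %

n(H2SO4) added = 0.03975 × 0.4106 = 0.01632 mol
n(NaOH) used in back-titration = 0.02677 × 0.5130 = 0.01373 mol
From the 1:2 ratio, n(H2SO4) left over = 1/2 × 0.01373 = 6.867 × 10^-3 mol
n(H2SO4) consumed by analyte = 0.01632 − 6.867 × 10^-3 = 9.455 × 10^-3 mol
n(ZnO) = 9.455 × 10^-3 mol (1:1 ratio)
mass of ZnO = 9.455 × 10^-3 × 81.38 = 0.7694 g
% ZnO = 0.7694 / 1.529 × 100 = 50.32 %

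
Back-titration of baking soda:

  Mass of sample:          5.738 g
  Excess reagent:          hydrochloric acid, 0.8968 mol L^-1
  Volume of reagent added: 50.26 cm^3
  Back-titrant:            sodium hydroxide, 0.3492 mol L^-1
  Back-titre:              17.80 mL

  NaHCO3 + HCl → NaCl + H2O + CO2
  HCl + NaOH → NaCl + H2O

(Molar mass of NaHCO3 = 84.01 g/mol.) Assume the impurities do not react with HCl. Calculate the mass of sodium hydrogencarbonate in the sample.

n(HCl) added = 0.05026 × 0.8968 = 0.04507 mol
n(NaOH) used in back-titration = 0.01780 × 0.3492 = 6.216 × 10^-3 mol
n(HCl) left over = 6.216 × 10^-3 mol (1:1 ratio)
n(HCl) consumed by analyte = 0.04507 − 6.216 × 10^-3 = 0.03886 mol
n(NaHCO3) = 0.03886 mol (1:1 ratio)
mass of NaHCO3 = 0.03886 × 84.01 = 3.264 g

3.264 g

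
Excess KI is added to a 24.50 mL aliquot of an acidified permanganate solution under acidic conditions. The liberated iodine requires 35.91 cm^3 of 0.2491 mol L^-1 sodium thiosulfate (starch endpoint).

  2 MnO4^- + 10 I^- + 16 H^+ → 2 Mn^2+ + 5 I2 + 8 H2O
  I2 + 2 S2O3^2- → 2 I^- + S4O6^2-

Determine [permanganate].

n(S2O3^2-) = 0.03591 × 0.2491 = 8.945 × 10^-3 mol
n(I2) = n(S2O3^2-)/2 = 4.473 × 10^-3 mol
From the 2:5 ratio, n(MnO4^-) in the aliquot = 2/5 × 4.473 × 10^-3 = 1.789 × 10^-3 mol
[MnO4^-] = 1.789 × 10^-3 / 0.02450 = 0.07302 mol/L

0.07302 mol/L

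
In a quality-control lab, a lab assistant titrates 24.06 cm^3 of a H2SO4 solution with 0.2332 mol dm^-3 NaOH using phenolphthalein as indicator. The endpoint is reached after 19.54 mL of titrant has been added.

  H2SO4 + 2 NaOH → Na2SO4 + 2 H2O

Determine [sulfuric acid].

0.09470 mol/L

n(NaOH) = 0.01954 L × 0.2332 mol/L = 4.557 × 10^-3 mol
From the 1:2 mole ratio, n(H2SO4) = 1/2 × 4.557 × 10^-3 = 2.278 × 10^-3 mol
[H2SO4] = 2.278 × 10^-3 mol / 0.02406 L = 0.09470 mol/L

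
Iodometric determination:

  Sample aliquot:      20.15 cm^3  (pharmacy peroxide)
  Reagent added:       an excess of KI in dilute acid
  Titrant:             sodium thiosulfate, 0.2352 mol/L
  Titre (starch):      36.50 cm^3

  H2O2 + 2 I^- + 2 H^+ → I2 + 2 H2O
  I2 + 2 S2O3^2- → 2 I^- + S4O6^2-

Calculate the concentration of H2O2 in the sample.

n(S2O3^2-) = 0.03650 × 0.2352 = 8.585 × 10^-3 mol
n(I2) = n(S2O3^2-)/2 = 4.292 × 10^-3 mol
n(H2O2) in the aliquot = 4.292 × 10^-3 mol (1:1 ratio)
[H2O2] = 4.292 × 10^-3 / 0.02015 = 0.2130 mol/L

0.2130 mol/L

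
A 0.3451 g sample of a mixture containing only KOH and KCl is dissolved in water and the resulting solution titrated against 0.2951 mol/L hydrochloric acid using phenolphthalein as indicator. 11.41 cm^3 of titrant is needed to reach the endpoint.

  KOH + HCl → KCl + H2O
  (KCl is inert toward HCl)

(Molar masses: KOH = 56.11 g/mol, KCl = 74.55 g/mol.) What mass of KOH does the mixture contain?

0.1889 g

n(HCl) = 0.01141 × 0.2951 = 3.367 × 10^-3 mol
Let x = n(KOH), y = n(KCl).
Titrant: 1x = 3.367 × 10^-3;  mass: 56.11x + 74.55y = 0.3451
Solving, x = 3.367 × 10^-3 mol, y = 2.095 × 10^-3 mol
mass of KOH = 3.367 × 10^-3 × 56.11 = 0.1889 g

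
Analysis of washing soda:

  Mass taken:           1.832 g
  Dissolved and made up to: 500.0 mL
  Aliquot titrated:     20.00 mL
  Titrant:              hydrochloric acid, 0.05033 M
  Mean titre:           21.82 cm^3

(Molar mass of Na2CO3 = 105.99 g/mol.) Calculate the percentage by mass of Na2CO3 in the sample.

Na2CO3 + 2 HCl → 2 NaCl + H2O + CO2
n(HCl) per titration = 0.02182 × 0.05033 = 1.098 × 10^-3 mol
From the 1:2 ratio, n(Na2CO3) in each aliquot = 1/2 × 1.098 × 10^-3 = 5.491 × 10^-4 mol
n(Na2CO3) in the whole flask = 5.491 × 10^-4 × 500.0/20.00 = 0.01373 mol
mass of Na2CO3 = 0.01373 × 105.99 = 1.455 g
% Na2CO3 = 1.455 / 1.832 × 100 = 79.42 %

79.42 %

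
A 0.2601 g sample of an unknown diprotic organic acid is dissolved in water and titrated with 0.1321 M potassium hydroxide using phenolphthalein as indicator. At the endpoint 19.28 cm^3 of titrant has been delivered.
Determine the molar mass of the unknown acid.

204.2 g/mol

n(KOH) = 0.01928 L × 0.1321 mol/L = 2.547 × 10^-3 mol
From the 1:2 ratio, n(H2A) = 1/2 × 2.547 × 10^-3 = 1.273 × 10^-3 mol
M = m / n = 0.2601 g / 1.273 × 10^-3 mol = 204.2 g/mol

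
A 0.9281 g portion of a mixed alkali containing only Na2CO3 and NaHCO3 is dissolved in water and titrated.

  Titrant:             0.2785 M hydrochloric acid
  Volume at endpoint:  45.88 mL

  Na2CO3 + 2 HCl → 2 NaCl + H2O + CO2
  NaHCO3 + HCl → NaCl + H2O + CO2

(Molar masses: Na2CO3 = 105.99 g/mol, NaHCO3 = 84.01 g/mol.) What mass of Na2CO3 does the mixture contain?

n(HCl) = 0.04588 × 0.2785 = 0.01278 mol
Let x = n(Na2CO3), y = n(NaHCO3).
Titrant: 2x + 1y = 0.01278;  mass: 105.99x + 84.01y = 0.9281
Solving, x = 2.343 × 10^-3 mol, y = 8.091 × 10^-3 mol
mass of Na2CO3 = 2.343 × 10^-3 × 105.99 = 0.2483 g

0.2483 g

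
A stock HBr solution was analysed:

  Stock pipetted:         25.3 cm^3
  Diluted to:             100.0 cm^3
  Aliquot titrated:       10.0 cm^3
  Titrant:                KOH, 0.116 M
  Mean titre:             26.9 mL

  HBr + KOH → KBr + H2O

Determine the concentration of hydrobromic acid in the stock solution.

1.23 M

n(KOH) = 0.0269 × 0.116 = 3.12 × 10^-3 mol
n(HBr) in the aliquot = 3.12 × 10^-3 mol (1:1 ratio)
[HBr]_dilute = 3.12 × 10^-3 / 0.0100 = 0.312 mol/L
Dilution factor = 100.0 / 25.3 = 3.953
[HBr]_stock = 0.312 × 3.953 = 1.23 mol/L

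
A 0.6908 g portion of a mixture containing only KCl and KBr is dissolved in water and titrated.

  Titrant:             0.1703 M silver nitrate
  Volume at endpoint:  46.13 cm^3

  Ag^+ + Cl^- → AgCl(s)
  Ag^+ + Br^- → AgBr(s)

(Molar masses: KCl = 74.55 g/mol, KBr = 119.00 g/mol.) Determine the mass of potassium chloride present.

n(AgNO3) = 0.04613 × 0.1703 = 7.856 × 10^-3 mol
Let x = n(KCl), y = n(KBr).
Titrant: 1x + 1y = 7.856 × 10^-3;  mass: 74.55x + 119.00y = 0.6908
Solving, x = 5.491 × 10^-3 mol, y = 2.365 × 10^-3 mol
mass of KCl = 5.491 × 10^-3 × 74.55 = 0.4093 g

0.4093 g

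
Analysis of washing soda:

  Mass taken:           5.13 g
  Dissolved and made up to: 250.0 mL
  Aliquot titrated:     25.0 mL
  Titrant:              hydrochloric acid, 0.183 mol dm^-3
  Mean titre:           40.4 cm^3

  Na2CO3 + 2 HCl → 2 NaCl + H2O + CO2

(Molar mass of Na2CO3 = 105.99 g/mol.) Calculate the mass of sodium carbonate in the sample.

n(HCl) per titration = 0.0404 × 0.183 = 7.39 × 10^-3 mol
From the 1:2 ratio, n(Na2CO3) in each aliquot = 1/2 × 7.39 × 10^-3 = 3.70 × 10^-3 mol
n(Na2CO3) in the whole flask = 3.70 × 10^-3 × 250.0/25.0 = 0.0370 mol
mass of Na2CO3 = 0.0370 × 105.99 = 3.92 g

3.92 g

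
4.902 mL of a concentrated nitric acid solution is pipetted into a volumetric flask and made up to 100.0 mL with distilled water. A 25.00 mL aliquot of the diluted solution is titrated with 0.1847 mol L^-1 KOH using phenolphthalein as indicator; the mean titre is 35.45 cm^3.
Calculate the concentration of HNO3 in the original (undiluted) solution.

HNO3 + KOH → KNO3 + H2O
n(KOH) = 0.03545 × 0.1847 = 6.548 × 10^-3 mol
n(HNO3) in the aliquot = 6.548 × 10^-3 mol (1:1 ratio)
[HNO3]_dilute = 6.548 × 10^-3 / 0.02500 = 0.2619 mol/L
Dilution factor = 100.0 / 4.902 = 20.40
[HNO3]_stock = 0.2619 × 20.40 = 5.343 mol/L

5.343 mol/L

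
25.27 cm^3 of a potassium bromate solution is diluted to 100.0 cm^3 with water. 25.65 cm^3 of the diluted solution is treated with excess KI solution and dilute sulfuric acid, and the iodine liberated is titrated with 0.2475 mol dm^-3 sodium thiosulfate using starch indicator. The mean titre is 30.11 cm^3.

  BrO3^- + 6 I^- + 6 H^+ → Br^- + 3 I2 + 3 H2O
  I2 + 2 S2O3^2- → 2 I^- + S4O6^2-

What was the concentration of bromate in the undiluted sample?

0.1916 mol/L

n(S2O3^2-) = 0.03011 × 0.2475 = 7.452 × 10^-3 mol
n(I2) = n(S2O3^2-)/2 = 3.726 × 10^-3 mol
From the 1:3 ratio, n(BrO3^-) in the aliquot = 1/3 × 3.726 × 10^-3 = 1.242 × 10^-3 mol
[BrO3^-]_dilute = 1.242 × 10^-3 / 0.02565 = 0.04842 mol/L
[BrO3^-]_original = 0.04842 × 100.0/25.27 = 0.1916 mol/L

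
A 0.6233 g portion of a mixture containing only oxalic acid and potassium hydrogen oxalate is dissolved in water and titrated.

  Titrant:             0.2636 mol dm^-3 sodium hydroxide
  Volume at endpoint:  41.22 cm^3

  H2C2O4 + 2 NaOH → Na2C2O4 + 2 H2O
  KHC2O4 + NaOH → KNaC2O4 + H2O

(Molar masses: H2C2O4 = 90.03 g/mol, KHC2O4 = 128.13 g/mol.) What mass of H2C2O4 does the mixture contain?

n(NaOH) = 0.04122 × 0.2636 = 0.01087 mol
Let x = n(H2C2O4), y = n(KHC2O4).
Titrant: 2x + 1y = 0.01087;  mass: 90.03x + 128.13y = 0.6233
Solving, x = 4.626 × 10^-3 mol, y = 1.614 × 10^-3 mol
mass of H2C2O4 = 4.626 × 10^-3 × 90.03 = 0.4164 g

0.4164 g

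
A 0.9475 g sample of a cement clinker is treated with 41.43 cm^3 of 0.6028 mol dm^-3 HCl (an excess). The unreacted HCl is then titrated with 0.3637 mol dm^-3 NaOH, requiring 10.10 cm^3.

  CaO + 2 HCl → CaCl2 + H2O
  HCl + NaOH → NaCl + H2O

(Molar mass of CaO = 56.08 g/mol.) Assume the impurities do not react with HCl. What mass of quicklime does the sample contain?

0.5973 g

n(HCl) added = 0.04143 × 0.6028 = 0.02497 mol
n(NaOH) used in back-titration = 0.01010 × 0.3637 = 3.673 × 10^-3 mol
n(HCl) left over = 3.673 × 10^-3 mol (1:1 ratio)
n(HCl) consumed by analyte = 0.02497 − 3.673 × 10^-3 = 0.02130 mol
From the 1:2 ratio, n(CaO) = 1/2 × 0.02130 = 0.01065 mol
mass of CaO = 0.01065 × 56.08 = 0.5973 g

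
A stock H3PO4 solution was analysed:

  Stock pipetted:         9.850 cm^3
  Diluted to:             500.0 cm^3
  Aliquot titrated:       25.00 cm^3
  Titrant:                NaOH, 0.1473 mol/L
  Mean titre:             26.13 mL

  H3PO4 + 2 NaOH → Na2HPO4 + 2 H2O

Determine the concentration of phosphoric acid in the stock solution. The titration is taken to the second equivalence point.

n(NaOH) = 0.02613 × 0.1473 = 3.849 × 10^-3 mol
From the 1:2 ratio, n(H3PO4) in the aliquot = 1/2 × 3.849 × 10^-3 = 1.924 × 10^-3 mol
[H3PO4]_dilute = 1.924 × 10^-3 / 0.02500 = 0.07698 mol/L
Dilution factor = 500.0 / 9.850 = 50.76
[H3PO4]_stock = 0.07698 × 50.76 = 3.908 mol/L

3.908 mol/L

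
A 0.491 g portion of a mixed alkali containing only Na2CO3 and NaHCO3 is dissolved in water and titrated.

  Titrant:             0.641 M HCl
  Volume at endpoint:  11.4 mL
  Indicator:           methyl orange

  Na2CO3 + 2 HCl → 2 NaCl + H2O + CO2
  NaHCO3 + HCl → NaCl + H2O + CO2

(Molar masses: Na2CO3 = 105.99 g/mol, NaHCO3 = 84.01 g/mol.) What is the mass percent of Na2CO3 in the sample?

n(HCl) = 0.0114 × 0.641 = 7.31 × 10^-3 mol
Let x = n(Na2CO3), y = n(NaHCO3).
Titrant: 2x + 1y = 7.31 × 10^-3;  mass: 105.99x + 84.01y = 0.491
Solving, x = 1.98 × 10^-3 mol, y = 3.34 × 10^-3 mol
mass of Na2CO3 = 1.98 × 10^-3 × 105.99 = 0.210 g
% Na2CO3 = 0.210 / 0.491 × 100 = 42.8 %

42.8 %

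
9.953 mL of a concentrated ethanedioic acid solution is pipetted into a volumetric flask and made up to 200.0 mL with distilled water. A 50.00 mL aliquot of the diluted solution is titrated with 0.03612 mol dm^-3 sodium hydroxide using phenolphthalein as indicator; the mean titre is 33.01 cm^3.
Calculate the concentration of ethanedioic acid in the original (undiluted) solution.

H2C2O4 + 2 NaOH → Na2C2O4 + 2 H2O
n(NaOH) = 0.03301 × 0.03612 = 1.192 × 10^-3 mol
From the 1:2 ratio, n(H2C2O4) in the aliquot = 1/2 × 1.192 × 10^-3 = 5.962 × 10^-4 mol
[H2C2O4]_dilute = 5.962 × 10^-4 / 0.05000 = 0.01192 mol/L
Dilution factor = 200.0 / 9.953 = 20.09
[H2C2O4]_stock = 0.01192 × 20.09 = 0.2396 mol/L

0.2396 mol/L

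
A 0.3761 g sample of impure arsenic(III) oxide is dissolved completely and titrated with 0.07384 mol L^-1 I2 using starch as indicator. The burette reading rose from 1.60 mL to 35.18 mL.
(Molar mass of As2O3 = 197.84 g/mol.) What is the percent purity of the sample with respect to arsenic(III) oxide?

65.22 %

As2O3 + 2 I2 + 2 H2O → As2O5 + 4 HI
n(I2) = 0.03358 L × 0.07384 mol/L = 2.480 × 10^-3 mol
From the 1:2 ratio, n(As2O3) = 1/2 × 2.480 × 10^-3 = 1.240 × 10^-3 mol
mass of As2O3 = 1.240 × 10^-3 × 197.84 g/mol = 0.2453 g
% As2O3 = 0.2453 / 0.3761 × 100 = 65.22 %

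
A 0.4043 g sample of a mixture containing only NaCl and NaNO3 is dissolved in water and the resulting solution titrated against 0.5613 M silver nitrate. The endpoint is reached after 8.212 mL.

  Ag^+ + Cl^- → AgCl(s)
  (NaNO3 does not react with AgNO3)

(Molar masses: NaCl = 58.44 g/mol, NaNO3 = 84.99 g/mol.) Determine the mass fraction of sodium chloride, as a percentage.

66.63 %

n(AgNO3) = 0.008212 × 0.5613 = 4.609 × 10^-3 mol
Let x = n(NaCl), y = n(NaNO3).
Titrant: 1x = 4.609 × 10^-3;  mass: 58.44x + 84.99y = 0.4043
Solving, x = 4.609 × 10^-3 mol, y = 1.588 × 10^-3 mol
mass of NaCl = 4.609 × 10^-3 × 58.44 = 0.2694 g
% NaCl = 0.2694 / 0.4043 × 100 = 66.63 %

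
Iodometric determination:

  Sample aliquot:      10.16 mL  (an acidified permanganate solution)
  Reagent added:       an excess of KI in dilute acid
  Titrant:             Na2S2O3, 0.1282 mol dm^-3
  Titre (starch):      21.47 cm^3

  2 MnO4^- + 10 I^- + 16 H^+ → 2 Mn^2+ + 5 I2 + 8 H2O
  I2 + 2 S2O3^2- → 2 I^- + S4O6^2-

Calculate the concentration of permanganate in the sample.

0.05418 mol/L

n(S2O3^2-) = 0.02147 × 0.1282 = 2.752 × 10^-3 mol
n(I2) = n(S2O3^2-)/2 = 1.376 × 10^-3 mol
From the 2:5 ratio, n(MnO4^-) in the aliquot = 2/5 × 1.376 × 10^-3 = 5.505 × 10^-4 mol
[MnO4^-] = 5.505 × 10^-4 / 0.01016 = 0.05418 mol/L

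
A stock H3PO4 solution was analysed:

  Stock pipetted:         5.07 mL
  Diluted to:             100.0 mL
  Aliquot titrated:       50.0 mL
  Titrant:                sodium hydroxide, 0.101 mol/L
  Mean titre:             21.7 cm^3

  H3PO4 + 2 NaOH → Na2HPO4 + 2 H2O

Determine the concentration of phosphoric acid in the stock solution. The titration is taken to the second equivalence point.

0.432 mol/L

n(NaOH) = 0.0217 × 0.101 = 2.19 × 10^-3 mol
From the 1:2 ratio, n(H3PO4) in the aliquot = 1/2 × 2.19 × 10^-3 = 1.10 × 10^-3 mol
[H3PO4]_dilute = 1.10 × 10^-3 / 0.0500 = 0.0219 mol/L
Dilution factor = 100.0 / 5.07 = 19.72
[H3PO4]_stock = 0.0219 × 19.72 = 0.432 mol/L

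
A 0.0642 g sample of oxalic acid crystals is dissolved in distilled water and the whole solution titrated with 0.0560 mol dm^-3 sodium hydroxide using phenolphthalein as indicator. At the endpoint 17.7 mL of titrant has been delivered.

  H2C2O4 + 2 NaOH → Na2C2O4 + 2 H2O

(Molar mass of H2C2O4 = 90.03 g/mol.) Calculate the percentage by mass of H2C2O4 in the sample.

n(NaOH) = 0.0177 L × 0.0560 mol/L = 9.91 × 10^-4 mol
From the 1:2 ratio, n(H2C2O4) = 1/2 × 9.91 × 10^-4 = 4.96 × 10^-4 mol
mass of H2C2O4 = 4.96 × 10^-4 × 90.03 g/mol = 0.0446 g
% H2C2O4 = 0.0446 / 0.0642 × 100 = 69.5 %

69.5 %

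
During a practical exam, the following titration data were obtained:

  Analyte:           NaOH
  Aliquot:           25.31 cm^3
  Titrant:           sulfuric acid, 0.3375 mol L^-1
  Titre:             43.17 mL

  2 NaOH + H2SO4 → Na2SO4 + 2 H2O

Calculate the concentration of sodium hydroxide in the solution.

1.151 mol/L

n(H2SO4) = 0.04317 L × 0.3375 mol/L = 0.01457 mol
From the 2:1 mole ratio, n(NaOH) = 2/1 × 0.01457 = 0.02914 mol
[NaOH] = 0.02914 mol / 0.02531 L = 1.151 mol/L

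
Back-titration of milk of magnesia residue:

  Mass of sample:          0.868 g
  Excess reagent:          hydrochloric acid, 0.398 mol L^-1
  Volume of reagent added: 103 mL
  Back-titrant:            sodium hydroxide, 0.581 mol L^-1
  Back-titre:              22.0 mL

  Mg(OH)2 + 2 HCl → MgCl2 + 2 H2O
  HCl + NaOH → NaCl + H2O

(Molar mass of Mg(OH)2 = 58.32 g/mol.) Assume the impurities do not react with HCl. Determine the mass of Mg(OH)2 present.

0.823 g

n(HCl) added = 0.103 × 0.398 = 0.0410 mol
n(NaOH) used in back-titration = 0.0220 × 0.581 = 0.0128 mol
n(HCl) left over = 0.0128 mol (1:1 ratio)
n(HCl) consumed by analyte = 0.0410 − 0.0128 = 0.0282 mol
From the 1:2 ratio, n(Mg(OH)2) = 1/2 × 0.0282 = 0.0141 mol
mass of Mg(OH)2 = 0.0141 × 58.32 = 0.823 g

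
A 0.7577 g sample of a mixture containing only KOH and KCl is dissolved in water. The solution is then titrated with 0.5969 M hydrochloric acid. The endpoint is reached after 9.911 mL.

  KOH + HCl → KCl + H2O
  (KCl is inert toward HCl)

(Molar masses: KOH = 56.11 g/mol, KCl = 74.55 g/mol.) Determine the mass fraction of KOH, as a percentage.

n(HCl) = 0.009911 × 0.5969 = 5.916 × 10^-3 mol
Let x = n(KOH), y = n(KCl).
Titrant: 1x = 5.916 × 10^-3;  mass: 56.11x + 74.55y = 0.7577
Solving, x = 5.916 × 10^-3 mol, y = 5.711 × 10^-3 mol
mass of KOH = 5.916 × 10^-3 × 56.11 = 0.3319 g
% KOH = 0.3319 / 0.7577 × 100 = 43.81 %

43.81 %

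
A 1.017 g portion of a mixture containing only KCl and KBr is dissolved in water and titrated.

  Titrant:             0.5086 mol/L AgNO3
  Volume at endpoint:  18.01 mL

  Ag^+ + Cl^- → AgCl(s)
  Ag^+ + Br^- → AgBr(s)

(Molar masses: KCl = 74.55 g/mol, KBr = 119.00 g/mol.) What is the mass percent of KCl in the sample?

n(AgNO3) = 0.01801 × 0.5086 = 9.160 × 10^-3 mol
Let x = n(KCl), y = n(KBr).
Titrant: 1x + 1y = 9.160 × 10^-3;  mass: 74.55x + 119.00y = 1.017
Solving, x = 1.643 × 10^-3 mol, y = 7.517 × 10^-3 mol
mass of KCl = 1.643 × 10^-3 × 74.55 = 0.1225 g
% KCl = 0.1225 / 1.017 × 100 = 12.04 %

12.04 %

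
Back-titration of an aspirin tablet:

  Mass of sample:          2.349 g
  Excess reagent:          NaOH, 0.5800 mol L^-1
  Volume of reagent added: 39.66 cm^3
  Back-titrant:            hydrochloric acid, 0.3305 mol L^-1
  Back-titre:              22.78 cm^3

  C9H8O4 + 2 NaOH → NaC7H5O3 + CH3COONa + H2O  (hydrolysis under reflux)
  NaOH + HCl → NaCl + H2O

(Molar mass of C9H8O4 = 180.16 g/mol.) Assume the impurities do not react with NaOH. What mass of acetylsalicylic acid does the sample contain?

n(NaOH) added = 0.03966 × 0.5800 = 0.02300 mol
n(HCl) used in back-titration = 0.02278 × 0.3305 = 7.529 × 10^-3 mol
n(NaOH) left over = 7.529 × 10^-3 mol (1:1 ratio)
n(NaOH) consumed by analyte = 0.02300 − 7.529 × 10^-3 = 0.01547 mol
From the 1:2 ratio, n(C9H8O4) = 1/2 × 0.01547 = 7.737 × 10^-3 mol
mass of C9H8O4 = 7.737 × 10^-3 × 180.16 = 1.394 g

1.394 g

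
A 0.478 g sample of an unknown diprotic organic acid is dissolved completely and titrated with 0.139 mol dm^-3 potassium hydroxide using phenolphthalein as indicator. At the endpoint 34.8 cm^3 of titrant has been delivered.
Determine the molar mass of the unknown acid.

198 g/mol

n(KOH) = 0.0348 L × 0.139 mol/L = 4.84 × 10^-3 mol
From the 1:2 ratio, n(H2A) = 1/2 × 4.84 × 10^-3 = 2.42 × 10^-3 mol
M = m / n = 0.478 g / 2.42 × 10^-3 mol = 198 g/mol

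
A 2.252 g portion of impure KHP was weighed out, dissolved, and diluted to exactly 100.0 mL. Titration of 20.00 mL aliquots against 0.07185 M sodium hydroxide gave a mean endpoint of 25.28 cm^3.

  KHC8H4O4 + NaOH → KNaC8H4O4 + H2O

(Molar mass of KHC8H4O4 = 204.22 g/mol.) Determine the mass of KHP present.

1.855 g

n(NaOH) per titration = 0.02528 × 0.07185 = 1.816 × 10^-3 mol
n(KHC8H4O4) in each aliquot = 1.816 × 10^-3 mol (1:1 ratio)
n(KHC8H4O4) in the whole flask = 1.816 × 10^-3 × 100.0/20.00 = 9.082 × 10^-3 mol
mass of KHC8H4O4 = 9.082 × 10^-3 × 204.22 = 1.855 g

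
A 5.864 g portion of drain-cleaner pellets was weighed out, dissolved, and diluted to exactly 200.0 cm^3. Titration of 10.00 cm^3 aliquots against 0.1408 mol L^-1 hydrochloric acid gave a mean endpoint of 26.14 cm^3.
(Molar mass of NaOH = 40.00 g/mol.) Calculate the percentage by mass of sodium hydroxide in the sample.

50.21 %

NaOH + HCl → NaCl + H2O
n(HCl) per titration = 0.02614 × 0.1408 = 3.681 × 10^-3 mol
n(NaOH) in each aliquot = 3.681 × 10^-3 mol (1:1 ratio)
n(NaOH) in the whole flask = 3.681 × 10^-3 × 200.0/10.00 = 0.07361 mol
mass of NaOH = 0.07361 × 40.00 = 2.944 g
% NaOH = 2.944 / 5.864 × 100 = 50.21 %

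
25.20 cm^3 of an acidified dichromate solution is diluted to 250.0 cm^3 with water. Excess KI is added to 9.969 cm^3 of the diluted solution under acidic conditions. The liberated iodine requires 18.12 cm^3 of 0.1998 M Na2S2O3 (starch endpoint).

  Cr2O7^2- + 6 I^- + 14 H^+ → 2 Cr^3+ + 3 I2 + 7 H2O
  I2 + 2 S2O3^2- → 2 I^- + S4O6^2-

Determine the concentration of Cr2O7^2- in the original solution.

0.6005 M

n(S2O3^2-) = 0.01812 × 0.1998 = 3.620 × 10^-3 mol
n(I2) = n(S2O3^2-)/2 = 1.810 × 10^-3 mol
From the 1:3 ratio, n(Cr2O7^2-) in the aliquot = 1/3 × 1.810 × 10^-3 = 6.034 × 10^-4 mol
[Cr2O7^2-]_dilute = 6.034 × 10^-4 / 0.009969 = 0.06053 mol/L
[Cr2O7^2-]_original = 0.06053 × 250.0/25.20 = 0.6005 mol/L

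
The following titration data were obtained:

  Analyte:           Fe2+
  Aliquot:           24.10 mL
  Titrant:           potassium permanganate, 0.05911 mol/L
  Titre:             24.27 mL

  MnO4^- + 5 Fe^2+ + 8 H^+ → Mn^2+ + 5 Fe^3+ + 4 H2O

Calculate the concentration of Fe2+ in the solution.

0.2976 mol/L

n(KMnO4) = 0.02427 L × 0.05911 mol/L = 1.435 × 10^-3 mol
From the 5:1 mole ratio, n(Fe2+) = 5/1 × 1.435 × 10^-3 = 7.173 × 10^-3 mol
[Fe2+] = 7.173 × 10^-3 mol / 0.02410 L = 0.2976 mol/L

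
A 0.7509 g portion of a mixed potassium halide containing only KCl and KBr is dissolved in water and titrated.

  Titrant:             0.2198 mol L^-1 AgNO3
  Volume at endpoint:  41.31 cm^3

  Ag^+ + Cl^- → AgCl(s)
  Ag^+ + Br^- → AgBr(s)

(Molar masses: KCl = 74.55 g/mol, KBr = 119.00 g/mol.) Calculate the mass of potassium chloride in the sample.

0.5528 g

n(AgNO3) = 0.04131 × 0.2198 = 9.080 × 10^-3 mol
Let x = n(KCl), y = n(KBr).
Titrant: 1x + 1y = 9.080 × 10^-3;  mass: 74.55x + 119.00y = 0.7509
Solving, x = 7.415 × 10^-3 mol, y = 1.665 × 10^-3 mol
mass of KCl = 7.415 × 10^-3 × 74.55 = 0.5528 g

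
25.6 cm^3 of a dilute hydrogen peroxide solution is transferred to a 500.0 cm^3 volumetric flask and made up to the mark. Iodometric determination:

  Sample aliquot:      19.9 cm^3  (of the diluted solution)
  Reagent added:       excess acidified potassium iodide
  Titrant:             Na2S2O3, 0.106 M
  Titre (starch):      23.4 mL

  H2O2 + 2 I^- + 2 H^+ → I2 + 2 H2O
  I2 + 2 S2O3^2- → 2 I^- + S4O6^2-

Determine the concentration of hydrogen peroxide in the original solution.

n(S2O3^2-) = 0.0234 × 0.106 = 2.48 × 10^-3 mol
n(I2) = n(S2O3^2-)/2 = 1.24 × 10^-3 mol
n(H2O2) in the aliquot = 1.24 × 10^-3 mol (1:1 ratio)
[H2O2]_dilute = 1.24 × 10^-3 / 0.0199 = 0.0623 mol/L
[H2O2]_original = 0.0623 × 500.0/25.6 = 1.22 mol/L

1.22 M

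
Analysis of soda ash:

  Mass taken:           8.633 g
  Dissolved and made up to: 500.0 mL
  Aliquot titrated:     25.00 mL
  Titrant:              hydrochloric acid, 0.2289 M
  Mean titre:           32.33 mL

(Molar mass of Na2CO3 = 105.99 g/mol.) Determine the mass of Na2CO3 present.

7.844 g

Na2CO3 + 2 HCl → 2 NaCl + H2O + CO2
n(HCl) per titration = 0.03233 × 0.2289 = 7.400 × 10^-3 mol
From the 1:2 ratio, n(Na2CO3) in each aliquot = 1/2 × 7.400 × 10^-3 = 3.700 × 10^-3 mol
n(Na2CO3) in the whole flask = 3.700 × 10^-3 × 500.0/25.00 = 0.07400 mol
mass of Na2CO3 = 0.07400 × 105.99 = 7.844 g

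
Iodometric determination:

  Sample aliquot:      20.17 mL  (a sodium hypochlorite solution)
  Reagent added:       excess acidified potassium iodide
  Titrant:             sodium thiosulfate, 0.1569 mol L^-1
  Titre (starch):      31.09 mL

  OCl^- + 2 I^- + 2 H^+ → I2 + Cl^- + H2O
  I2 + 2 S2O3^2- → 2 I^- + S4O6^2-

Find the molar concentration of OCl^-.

n(S2O3^2-) = 0.03109 × 0.1569 = 4.878 × 10^-3 mol
n(I2) = n(S2O3^2-)/2 = 2.439 × 10^-3 mol
n(OCl^-) in the aliquot = 2.439 × 10^-3 mol (1:1 ratio)
[OCl^-] = 2.439 × 10^-3 / 0.02017 = 0.1209 mol/L

0.1209 mol/L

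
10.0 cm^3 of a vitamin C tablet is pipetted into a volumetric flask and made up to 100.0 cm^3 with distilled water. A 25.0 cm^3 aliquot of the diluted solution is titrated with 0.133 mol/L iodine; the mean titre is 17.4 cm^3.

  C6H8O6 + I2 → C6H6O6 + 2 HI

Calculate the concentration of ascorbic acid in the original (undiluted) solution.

0.926 mol/L

n(I2) = 0.0174 × 0.133 = 2.31 × 10^-3 mol
n(C6H8O6) in the aliquot = 2.31 × 10^-3 mol (1:1 ratio)
[C6H8O6]_dilute = 2.31 × 10^-3 / 0.0250 = 0.0926 mol/L
Dilution factor = 100.0 / 10.0 = 10.00
[C6H8O6]_stock = 0.0926 × 10.00 = 0.926 mol/L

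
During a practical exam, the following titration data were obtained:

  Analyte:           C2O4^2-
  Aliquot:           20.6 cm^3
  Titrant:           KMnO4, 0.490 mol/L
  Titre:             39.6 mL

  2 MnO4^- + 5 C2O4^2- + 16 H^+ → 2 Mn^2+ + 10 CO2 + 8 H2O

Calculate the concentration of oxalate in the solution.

n(KMnO4) = 0.0396 L × 0.490 mol/L = 0.0194 mol
From the 5:2 mole ratio, n(C2O4^2-) = 5/2 × 0.0194 = 0.0485 mol
[C2O4^2-] = 0.0485 mol / 0.0206 L = 2.35 mol/L

2.35 mol/L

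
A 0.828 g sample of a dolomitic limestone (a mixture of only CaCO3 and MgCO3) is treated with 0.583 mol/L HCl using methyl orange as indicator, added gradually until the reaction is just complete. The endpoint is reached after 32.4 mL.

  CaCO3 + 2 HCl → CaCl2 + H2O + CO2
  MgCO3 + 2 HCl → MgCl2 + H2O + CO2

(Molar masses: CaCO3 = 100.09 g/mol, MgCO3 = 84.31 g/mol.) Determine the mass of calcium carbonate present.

n(HCl) = 0.0324 × 0.583 = 0.0189 mol
Let x = n(CaCO3), y = n(MgCO3).
Titrant: 2x + 2y = 0.0189;  mass: 100.09x + 84.31y = 0.828
Solving, x = 2.01 × 10^-3 mol, y = 7.43 × 10^-3 mol
mass of CaCO3 = 2.01 × 10^-3 × 100.09 = 0.201 g

0.201 g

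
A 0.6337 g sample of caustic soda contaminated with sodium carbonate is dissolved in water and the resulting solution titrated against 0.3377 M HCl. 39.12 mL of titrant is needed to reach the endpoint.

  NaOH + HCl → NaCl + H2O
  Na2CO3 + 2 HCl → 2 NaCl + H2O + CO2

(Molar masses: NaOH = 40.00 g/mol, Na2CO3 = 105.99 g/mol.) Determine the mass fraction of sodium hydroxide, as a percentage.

n(HCl) = 0.03912 × 0.3377 = 0.01321 mol
Let x = n(NaOH), y = n(Na2CO3).
Titrant: 1x + 2y = 0.01321;  mass: 40.00x + 105.99y = 0.6337
Solving, x = 5.110 × 10^-3 mol, y = 4.050 × 10^-3 mol
mass of NaOH = 5.110 × 10^-3 × 40.00 = 0.2044 g
% NaOH = 0.2044 / 0.6337 × 100 = 32.26 %

32.26 %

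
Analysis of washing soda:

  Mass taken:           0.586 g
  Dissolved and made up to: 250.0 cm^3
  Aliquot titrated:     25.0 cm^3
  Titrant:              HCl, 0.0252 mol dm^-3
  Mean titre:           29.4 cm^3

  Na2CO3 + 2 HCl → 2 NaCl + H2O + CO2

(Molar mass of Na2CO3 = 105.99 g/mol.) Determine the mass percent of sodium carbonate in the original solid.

n(HCl) per titration = 0.0294 × 0.0252 = 7.41 × 10^-4 mol
From the 1:2 ratio, n(Na2CO3) in each aliquot = 1/2 × 7.41 × 10^-4 = 3.70 × 10^-4 mol
n(Na2CO3) in the whole flask = 3.70 × 10^-4 × 250.0/25.0 = 3.70 × 10^-3 mol
mass of Na2CO3 = 3.70 × 10^-3 × 105.99 = 0.393 g
% Na2CO3 = 0.393 / 0.586 × 100 = 67.0 %

67.0 %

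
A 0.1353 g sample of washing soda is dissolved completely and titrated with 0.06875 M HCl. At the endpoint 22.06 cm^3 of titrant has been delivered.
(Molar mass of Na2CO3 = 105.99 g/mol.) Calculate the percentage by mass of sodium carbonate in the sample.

Na2CO3 + 2 HCl → 2 NaCl + H2O + CO2
n(HCl) = 0.02206 L × 0.06875 mol/L = 1.517 × 10^-3 mol
From the 1:2 ratio, n(Na2CO3) = 1/2 × 1.517 × 10^-3 = 7.583 × 10^-4 mol
mass of Na2CO3 = 7.583 × 10^-4 × 105.99 g/mol = 0.08037 g
% Na2CO3 = 0.08037 / 0.1353 × 100 = 59.40 %

59.40 %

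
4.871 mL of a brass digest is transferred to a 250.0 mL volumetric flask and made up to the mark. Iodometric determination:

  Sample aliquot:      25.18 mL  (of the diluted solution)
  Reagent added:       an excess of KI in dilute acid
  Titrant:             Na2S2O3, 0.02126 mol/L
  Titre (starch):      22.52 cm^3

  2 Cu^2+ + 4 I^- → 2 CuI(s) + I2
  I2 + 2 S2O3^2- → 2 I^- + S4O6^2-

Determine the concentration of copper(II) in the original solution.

0.9759 mol/L

n(S2O3^2-) = 0.02252 × 0.02126 = 4.788 × 10^-4 mol
n(I2) = n(S2O3^2-)/2 = 2.394 × 10^-4 mol
From the 2:1 ratio, n(Cu2+) in the aliquot = 2/1 × 2.394 × 10^-4 = 4.788 × 10^-4 mol
[Cu2+]_dilute = 4.788 × 10^-4 / 0.02518 = 0.01901 mol/L
[Cu2+]_original = 0.01901 × 250.0/4.871 = 0.9759 mol/L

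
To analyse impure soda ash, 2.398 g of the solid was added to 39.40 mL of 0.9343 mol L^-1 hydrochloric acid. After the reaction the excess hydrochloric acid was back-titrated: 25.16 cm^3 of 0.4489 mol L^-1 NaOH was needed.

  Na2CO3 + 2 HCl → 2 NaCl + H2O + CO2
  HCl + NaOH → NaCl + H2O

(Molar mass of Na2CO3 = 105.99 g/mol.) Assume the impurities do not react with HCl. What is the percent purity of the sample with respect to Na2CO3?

n(HCl) added = 0.03940 × 0.9343 = 0.03681 mol
n(NaOH) used in back-titration = 0.02516 × 0.4489 = 0.01129 mol
n(HCl) left over = 0.01129 mol (1:1 ratio)
n(HCl) consumed by analyte = 0.03681 − 0.01129 = 0.02552 mol
From the 1:2 ratio, n(Na2CO3) = 1/2 × 0.02552 = 0.01276 mol
mass of Na2CO3 = 0.01276 × 105.99 = 1.352 g
% Na2CO3 = 1.352 / 2.398 × 100 = 56.39 %

56.39 %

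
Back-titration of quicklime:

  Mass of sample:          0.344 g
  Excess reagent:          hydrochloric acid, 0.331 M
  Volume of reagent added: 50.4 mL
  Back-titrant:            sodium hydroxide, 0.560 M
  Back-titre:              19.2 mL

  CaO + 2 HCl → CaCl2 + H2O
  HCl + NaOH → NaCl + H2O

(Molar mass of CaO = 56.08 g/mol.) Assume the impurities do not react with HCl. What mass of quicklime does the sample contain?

0.166 g

n(HCl) added = 0.0504 × 0.331 = 0.0167 mol
n(NaOH) used in back-titration = 0.0192 × 0.560 = 0.0108 mol
n(HCl) left over = 0.0108 mol (1:1 ratio)
n(HCl) consumed by analyte = 0.0167 − 0.0108 = 5.93 × 10^-3 mol
From the 1:2 ratio, n(CaO) = 1/2 × 5.93 × 10^-3 = 2.97 × 10^-3 mol
mass of CaO = 2.97 × 10^-3 × 56.08 = 0.166 g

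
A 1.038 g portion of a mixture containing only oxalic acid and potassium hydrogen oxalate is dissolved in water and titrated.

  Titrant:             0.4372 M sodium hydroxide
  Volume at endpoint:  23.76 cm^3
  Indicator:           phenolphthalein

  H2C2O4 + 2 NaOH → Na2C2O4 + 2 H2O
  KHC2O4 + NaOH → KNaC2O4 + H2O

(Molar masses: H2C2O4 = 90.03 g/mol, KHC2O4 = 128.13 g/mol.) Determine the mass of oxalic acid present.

n(NaOH) = 0.02376 × 0.4372 = 0.01039 mol
Let x = n(H2C2O4), y = n(KHC2O4).
Titrant: 2x + 1y = 0.01039;  mass: 90.03x + 128.13y = 1.038
Solving, x = 1.763 × 10^-3 mol, y = 6.863 × 10^-3 mol
mass of H2C2O4 = 1.763 × 10^-3 × 90.03 = 0.1587 g

0.1587 g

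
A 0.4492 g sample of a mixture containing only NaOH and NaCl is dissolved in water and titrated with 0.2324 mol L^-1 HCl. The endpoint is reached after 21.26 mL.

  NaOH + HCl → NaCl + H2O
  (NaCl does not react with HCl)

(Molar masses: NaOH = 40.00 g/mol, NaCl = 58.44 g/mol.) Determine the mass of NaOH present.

0.1976 g

n(HCl) = 0.02126 × 0.2324 = 4.941 × 10^-3 mol
Let x = n(NaOH), y = n(NaCl).
Titrant: 1x = 4.941 × 10^-3;  mass: 40.00x + 58.44y = 0.4492
Solving, x = 4.941 × 10^-3 mol, y = 4.305 × 10^-3 mol
mass of NaOH = 4.941 × 10^-3 × 40.00 = 0.1976 g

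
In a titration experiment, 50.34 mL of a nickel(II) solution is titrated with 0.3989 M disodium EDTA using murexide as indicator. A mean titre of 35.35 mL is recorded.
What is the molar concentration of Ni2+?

Ni^2+ + EDTA^4- → [Ni(EDTA)]^2-
n(EDTA) = 0.03535 L × 0.3989 mol/L = 0.01410 mol
n(Ni2+) = 0.01410 mol (1:1 mole ratio)
[Ni2+] = 0.01410 mol / 0.05034 L = 0.2801 mol/L

0.2801 M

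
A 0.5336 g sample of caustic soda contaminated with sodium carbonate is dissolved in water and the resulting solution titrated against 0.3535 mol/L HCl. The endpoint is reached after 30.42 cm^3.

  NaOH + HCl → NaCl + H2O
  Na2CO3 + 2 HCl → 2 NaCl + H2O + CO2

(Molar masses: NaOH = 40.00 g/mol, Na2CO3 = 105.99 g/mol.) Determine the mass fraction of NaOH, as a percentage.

20.93 %

n(HCl) = 0.03042 × 0.3535 = 0.01075 mol
Let x = n(NaOH), y = n(Na2CO3).
Titrant: 1x + 2y = 0.01075;  mass: 40.00x + 105.99y = 0.5336
Solving, x = 2.792 × 10^-3 mol, y = 3.981 × 10^-3 mol
mass of NaOH = 2.792 × 10^-3 × 40.00 = 0.1117 g
% NaOH = 0.1117 / 0.5336 × 100 = 20.93 %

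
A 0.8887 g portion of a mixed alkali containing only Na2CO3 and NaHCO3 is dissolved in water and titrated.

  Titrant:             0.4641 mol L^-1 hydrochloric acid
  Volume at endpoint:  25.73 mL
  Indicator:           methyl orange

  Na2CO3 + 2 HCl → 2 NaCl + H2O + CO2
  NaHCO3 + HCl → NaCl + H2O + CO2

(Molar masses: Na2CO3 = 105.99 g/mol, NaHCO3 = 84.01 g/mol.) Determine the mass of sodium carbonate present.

n(HCl) = 0.02573 × 0.4641 = 0.01194 mol
Let x = n(Na2CO3), y = n(NaHCO3).
Titrant: 2x + 1y = 0.01194;  mass: 105.99x + 84.01y = 0.8887
Solving, x = 1.846 × 10^-3 mol, y = 8.250 × 10^-3 mol
mass of Na2CO3 = 1.846 × 10^-3 × 105.99 = 0.1956 g

0.1956 g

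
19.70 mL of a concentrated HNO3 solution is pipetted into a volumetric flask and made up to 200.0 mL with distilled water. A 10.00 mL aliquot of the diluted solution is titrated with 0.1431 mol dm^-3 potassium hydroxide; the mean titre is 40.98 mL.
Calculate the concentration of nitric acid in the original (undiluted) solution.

HNO3 + KOH → KNO3 + H2O
n(KOH) = 0.04098 × 0.1431 = 5.864 × 10^-3 mol
n(HNO3) in the aliquot = 5.864 × 10^-3 mol (1:1 ratio)
[HNO3]_dilute = 5.864 × 10^-3 / 0.01000 = 0.5864 mol/L
Dilution factor = 200.0 / 19.70 = 10.15
[HNO3]_stock = 0.5864 × 10.15 = 5.954 mol/L

5.954 mol/L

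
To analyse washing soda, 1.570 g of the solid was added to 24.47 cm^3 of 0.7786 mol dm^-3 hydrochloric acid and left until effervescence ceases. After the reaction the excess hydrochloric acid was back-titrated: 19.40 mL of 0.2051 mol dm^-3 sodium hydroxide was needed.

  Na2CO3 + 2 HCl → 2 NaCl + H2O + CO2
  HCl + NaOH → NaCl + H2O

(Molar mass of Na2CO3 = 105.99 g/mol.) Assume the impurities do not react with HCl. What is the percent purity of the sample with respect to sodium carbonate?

n(HCl) added = 0.02447 × 0.7786 = 0.01905 mol
n(NaOH) used in back-titration = 0.01940 × 0.2051 = 3.979 × 10^-3 mol
n(HCl) left over = 3.979 × 10^-3 mol (1:1 ratio)
n(HCl) consumed by analyte = 0.01905 − 3.979 × 10^-3 = 0.01507 mol
From the 1:2 ratio, n(Na2CO3) = 1/2 × 0.01507 = 7.537 × 10^-3 mol
mass of Na2CO3 = 7.537 × 10^-3 × 105.99 = 0.7988 g
% Na2CO3 = 0.7988 / 1.570 × 100 = 50.88 %

50.88 %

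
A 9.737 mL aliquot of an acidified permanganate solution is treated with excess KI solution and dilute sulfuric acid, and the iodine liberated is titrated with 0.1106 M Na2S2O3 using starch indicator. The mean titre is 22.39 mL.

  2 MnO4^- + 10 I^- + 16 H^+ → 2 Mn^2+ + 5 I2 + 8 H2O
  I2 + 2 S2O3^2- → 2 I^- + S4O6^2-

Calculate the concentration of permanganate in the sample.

0.05086 M

n(S2O3^2-) = 0.02239 × 0.1106 = 2.476 × 10^-3 mol
n(I2) = n(S2O3^2-)/2 = 1.238 × 10^-3 mol
From the 2:5 ratio, n(MnO4^-) in the aliquot = 2/5 × 1.238 × 10^-3 = 4.953 × 10^-4 mol
[MnO4^-] = 4.953 × 10^-4 / 0.009737 = 0.05086 mol/L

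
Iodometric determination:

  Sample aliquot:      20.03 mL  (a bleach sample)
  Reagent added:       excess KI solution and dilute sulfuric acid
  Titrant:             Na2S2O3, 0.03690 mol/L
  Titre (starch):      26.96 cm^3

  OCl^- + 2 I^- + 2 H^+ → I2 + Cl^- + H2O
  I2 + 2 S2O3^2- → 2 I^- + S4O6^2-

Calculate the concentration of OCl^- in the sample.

0.02483 mol/L

n(S2O3^2-) = 0.02696 × 0.03690 = 9.948 × 10^-4 mol
n(I2) = n(S2O3^2-)/2 = 4.974 × 10^-4 mol
n(OCl^-) in the aliquot = 4.974 × 10^-4 mol (1:1 ratio)
[OCl^-] = 4.974 × 10^-4 / 0.02003 = 0.02483 mol/L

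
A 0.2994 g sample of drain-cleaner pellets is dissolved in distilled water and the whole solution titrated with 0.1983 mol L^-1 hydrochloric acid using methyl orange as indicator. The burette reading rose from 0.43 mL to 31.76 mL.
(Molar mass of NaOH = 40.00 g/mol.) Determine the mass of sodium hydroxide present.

0.2485 g

NaOH + HCl → NaCl + H2O
n(HCl) = 0.03133 L × 0.1983 mol/L = 6.213 × 10^-3 mol
n(NaOH) = 6.213 × 10^-3 mol (1:1 ratio)
mass of NaOH = 6.213 × 10^-3 × 40.00 g/mol = 0.2485 g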